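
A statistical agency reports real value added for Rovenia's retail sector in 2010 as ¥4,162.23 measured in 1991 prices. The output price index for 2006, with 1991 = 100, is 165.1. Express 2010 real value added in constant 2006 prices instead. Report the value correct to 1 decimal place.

¥6,871.8

Real value added in 2006 prices = Real value added in 1991 prices × (P_2006/P_1991) = 4162.23 × 1.651 = 6871.84.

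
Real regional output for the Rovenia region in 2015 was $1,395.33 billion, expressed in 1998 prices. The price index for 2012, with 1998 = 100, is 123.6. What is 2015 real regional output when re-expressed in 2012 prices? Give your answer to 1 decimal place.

Real regional output in 2012 prices = Real regional output in 1998 prices × (P_2012/P_1998) = 1395.33 × 1.236 = 1724.63.

$1,724.6 billion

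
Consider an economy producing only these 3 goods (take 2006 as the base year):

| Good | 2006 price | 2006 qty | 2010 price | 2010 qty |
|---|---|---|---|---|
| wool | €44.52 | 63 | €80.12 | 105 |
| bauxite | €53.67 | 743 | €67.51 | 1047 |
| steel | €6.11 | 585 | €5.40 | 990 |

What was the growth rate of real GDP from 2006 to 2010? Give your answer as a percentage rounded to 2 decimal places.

Real GDP 2006 = Nominal GDP 2006 = 44.52·63 + 53.67·743 + 6.11·585 = 46255.92.
Real GDP 2010 (at 2006 prices) = 44.52·105 + 53.67·1047 + 6.11·990 = 66915.99.
Real growth = 66915.99/46255.92 − 1 = 0.4466.

44.66%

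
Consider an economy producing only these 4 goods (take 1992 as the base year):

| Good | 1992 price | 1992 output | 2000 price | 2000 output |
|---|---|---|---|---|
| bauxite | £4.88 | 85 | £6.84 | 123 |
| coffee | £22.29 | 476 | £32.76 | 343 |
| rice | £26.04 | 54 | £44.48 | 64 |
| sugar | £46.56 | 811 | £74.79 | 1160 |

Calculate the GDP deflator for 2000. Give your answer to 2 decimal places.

159.07

Nominal GDP 2000 = 6.84·123 + 32.76·343 + 44.48·64 + 74.79·1160 = 101681.12.
Real GDP 2000 (at 1992 prices) = 4.88·123 + 22.29·343 + 26.04·64 + 46.56·1160 = 63921.87.
Deflator = Nominal/Real × 100 = 101681.12/63921.87 × 100 = 159.071.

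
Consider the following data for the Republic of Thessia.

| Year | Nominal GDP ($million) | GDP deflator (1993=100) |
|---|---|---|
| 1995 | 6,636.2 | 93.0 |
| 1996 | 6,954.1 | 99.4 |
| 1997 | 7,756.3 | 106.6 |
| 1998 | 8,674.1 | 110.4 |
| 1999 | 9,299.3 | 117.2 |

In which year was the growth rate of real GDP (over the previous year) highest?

1996: real = 6954.1/0.994 = 6996.08; growth vs 1995 (7135.70) = -1.96%.
1997: real = 7756.3/1.066 = 7276.08; growth vs 1996 (6996.08) = 4.00%.
1998: real = 8674.1/1.104 = 7856.97; growth vs 1997 (7276.08) = 7.98%.
1999: real = 9299.3/1.172 = 7934.56; growth vs 1998 (7856.97) = 0.99%.

1998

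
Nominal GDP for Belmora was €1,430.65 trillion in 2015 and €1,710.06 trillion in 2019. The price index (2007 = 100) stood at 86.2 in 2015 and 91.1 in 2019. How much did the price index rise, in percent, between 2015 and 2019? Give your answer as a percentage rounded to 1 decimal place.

5.7%

Price-level change = 91.1 / 86.2 − 1 = 0.0568.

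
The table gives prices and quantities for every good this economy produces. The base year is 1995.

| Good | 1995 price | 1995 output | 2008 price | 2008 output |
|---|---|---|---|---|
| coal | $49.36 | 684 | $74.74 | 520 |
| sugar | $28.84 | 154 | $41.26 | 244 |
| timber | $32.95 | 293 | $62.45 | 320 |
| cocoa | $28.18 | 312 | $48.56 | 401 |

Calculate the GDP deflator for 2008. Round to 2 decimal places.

162.04

Nominal GDP 2008 = 74.74·520 + 41.26·244 + 62.45·320 + 48.56·401 = 88388.80.
Real GDP 2008 (at 1995 prices) = 49.36·520 + 28.84·244 + 32.95·320 + 28.18·401 = 54548.34.
Deflator = Nominal/Real × 100 = 88388.80/54548.34 × 100 = 162.038.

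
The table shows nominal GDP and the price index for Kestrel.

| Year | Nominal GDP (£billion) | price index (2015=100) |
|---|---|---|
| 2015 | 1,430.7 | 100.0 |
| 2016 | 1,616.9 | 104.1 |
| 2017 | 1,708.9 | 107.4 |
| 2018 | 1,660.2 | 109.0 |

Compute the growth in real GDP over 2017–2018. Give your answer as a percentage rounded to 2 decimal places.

Real GDP 2017 = 1708.9/1.074 = 1591.15.
Real GDP 2018 = 1660.2/1.090 = 1523.12.
Change = 1523.12/1591.15 − 1 = -0.0428.

-4.28%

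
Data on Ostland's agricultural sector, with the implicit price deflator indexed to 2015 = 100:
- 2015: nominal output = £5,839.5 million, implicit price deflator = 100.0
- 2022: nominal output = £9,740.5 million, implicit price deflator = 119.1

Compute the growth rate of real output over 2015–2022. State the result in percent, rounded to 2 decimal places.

Real output 2015 = 5839.5 / 1.000 = 5839.50.
Real output 2022 = 9740.5 / 1.191 = 8178.42.
Real growth = 8178.42 / 5839.50 − 1 = 0.4005.

40.05%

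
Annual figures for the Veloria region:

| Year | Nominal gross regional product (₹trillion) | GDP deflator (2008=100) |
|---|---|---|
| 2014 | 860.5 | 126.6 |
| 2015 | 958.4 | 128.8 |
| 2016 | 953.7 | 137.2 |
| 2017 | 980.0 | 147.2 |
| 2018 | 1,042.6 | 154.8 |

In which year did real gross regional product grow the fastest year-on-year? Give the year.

2015

2015: real = 958.4/1.288 = 744.10; growth vs 2014 (679.70) = 9.47%.
2016: real = 953.7/1.372 = 695.12; growth vs 2015 (744.10) = -6.58%.
2017: real = 980.0/1.472 = 665.76; growth vs 2016 (695.12) = -4.22%.
2018: real = 1042.6/1.548 = 673.51; growth vs 2017 (665.76) = 1.16%.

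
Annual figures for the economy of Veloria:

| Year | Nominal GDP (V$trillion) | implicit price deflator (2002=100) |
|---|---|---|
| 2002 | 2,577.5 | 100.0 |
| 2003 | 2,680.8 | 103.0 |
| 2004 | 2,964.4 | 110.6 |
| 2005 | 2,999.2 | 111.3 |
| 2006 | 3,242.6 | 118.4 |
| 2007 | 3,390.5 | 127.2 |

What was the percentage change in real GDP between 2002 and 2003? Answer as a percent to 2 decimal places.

0.98%

Real GDP 2002 = 2577.5/1.000 = 2577.50.
Real GDP 2003 = 2680.8/1.030 = 2602.72.
Change = 2602.72/2577.50 − 1 = 0.0098.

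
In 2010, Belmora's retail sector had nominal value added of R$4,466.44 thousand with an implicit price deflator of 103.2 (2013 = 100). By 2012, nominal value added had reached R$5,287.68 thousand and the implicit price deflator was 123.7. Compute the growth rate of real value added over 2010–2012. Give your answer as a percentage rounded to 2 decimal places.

-1.23%

Real value added 2010 = 4466.44 / 1.032 = 4327.95.
Real value added 2012 = 5287.68 / 1.237 = 4274.60.
Real growth = 4274.60 / 4327.95 − 1 = -0.0123.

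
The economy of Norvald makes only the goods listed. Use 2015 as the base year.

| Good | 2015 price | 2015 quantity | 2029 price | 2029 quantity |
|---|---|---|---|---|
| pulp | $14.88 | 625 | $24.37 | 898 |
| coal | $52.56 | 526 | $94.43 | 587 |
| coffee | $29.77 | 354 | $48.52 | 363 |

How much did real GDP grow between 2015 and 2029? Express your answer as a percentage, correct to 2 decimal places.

Real GDP 2015 = Nominal GDP 2015 = 14.88·625 + 52.56·526 + 29.77·354 = 47485.14.
Real GDP 2029 (at 2015 prices) = 14.88·898 + 52.56·587 + 29.77·363 = 55021.47.
Real growth = 55021.47/47485.14 − 1 = 0.1587.

15.87%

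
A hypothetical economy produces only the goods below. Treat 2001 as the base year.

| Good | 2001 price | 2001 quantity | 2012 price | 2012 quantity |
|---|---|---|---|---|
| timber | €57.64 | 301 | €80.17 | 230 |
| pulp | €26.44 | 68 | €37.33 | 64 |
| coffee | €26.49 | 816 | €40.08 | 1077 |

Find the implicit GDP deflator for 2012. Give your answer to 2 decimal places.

147.18

Nominal GDP 2012 = 80.17·230 + 37.33·64 + 40.08·1077 = 63994.38.
Real GDP 2012 (at 2001 prices) = 57.64·230 + 26.44·64 + 26.49·1077 = 43479.09.
Deflator = Nominal/Real × 100 = 63994.38/43479.09 × 100 = 147.184.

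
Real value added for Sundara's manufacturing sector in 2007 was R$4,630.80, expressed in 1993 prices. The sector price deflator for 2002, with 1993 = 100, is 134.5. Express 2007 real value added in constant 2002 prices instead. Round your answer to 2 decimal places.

R$6,228.43

Real value added in 2002 prices = Real value added in 1993 prices × (P_2002/P_1993) = 4630.80 × 1.345 = 6228.43.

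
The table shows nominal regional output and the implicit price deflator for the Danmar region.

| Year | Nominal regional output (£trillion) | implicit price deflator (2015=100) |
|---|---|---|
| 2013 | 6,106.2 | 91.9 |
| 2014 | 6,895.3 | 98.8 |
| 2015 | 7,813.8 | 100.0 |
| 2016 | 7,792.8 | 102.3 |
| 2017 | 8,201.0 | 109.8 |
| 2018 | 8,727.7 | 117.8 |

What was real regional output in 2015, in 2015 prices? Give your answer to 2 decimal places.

£7,813.80 trillion

Real regional output 2015 = 7813.8 / 1.000 = 7813.80.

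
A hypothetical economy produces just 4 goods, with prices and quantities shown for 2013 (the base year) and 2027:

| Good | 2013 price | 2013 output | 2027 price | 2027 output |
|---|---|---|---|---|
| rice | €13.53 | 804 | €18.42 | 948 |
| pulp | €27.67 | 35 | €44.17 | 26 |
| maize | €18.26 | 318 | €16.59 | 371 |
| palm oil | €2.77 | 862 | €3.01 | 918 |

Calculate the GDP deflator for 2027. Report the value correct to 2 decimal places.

120.41

Nominal GDP 2027 = 18.42·948 + 44.17·26 + 16.59·371 + 3.01·918 = 27528.65.
Real GDP 2027 (at 2013 prices) = 13.53·948 + 27.67·26 + 18.26·371 + 2.77·918 = 22863.18.
Deflator = Nominal/Real × 100 = 27528.65/22863.18 × 100 = 120.406.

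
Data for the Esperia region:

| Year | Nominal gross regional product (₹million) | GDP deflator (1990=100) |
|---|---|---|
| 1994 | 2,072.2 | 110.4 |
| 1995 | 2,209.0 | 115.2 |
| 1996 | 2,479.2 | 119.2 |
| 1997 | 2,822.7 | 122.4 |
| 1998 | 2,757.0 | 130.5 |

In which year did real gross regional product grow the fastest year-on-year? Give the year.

1995: real = 2209.0/1.152 = 1917.53; growth vs 1994 (1876.99) = 2.16%.
1996: real = 2479.2/1.192 = 2079.87; growth vs 1995 (1917.53) = 8.47%.
1997: real = 2822.7/1.224 = 2306.13; growth vs 1996 (2079.87) = 10.88%.
1998: real = 2757.0/1.305 = 2112.64; growth vs 1997 (2306.13) = -8.39%.

1997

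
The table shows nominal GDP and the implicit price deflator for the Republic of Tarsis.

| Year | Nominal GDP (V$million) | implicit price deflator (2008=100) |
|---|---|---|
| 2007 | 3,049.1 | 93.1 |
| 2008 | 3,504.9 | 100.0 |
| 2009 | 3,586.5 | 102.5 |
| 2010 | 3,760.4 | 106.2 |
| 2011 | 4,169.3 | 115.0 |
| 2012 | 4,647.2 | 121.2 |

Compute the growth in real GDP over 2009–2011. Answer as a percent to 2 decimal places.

Real GDP 2009 = 3586.5/1.025 = 3499.02.
Real GDP 2011 = 4169.3/1.150 = 3625.48.
Change = 3625.48/3499.02 − 1 = 0.0361.

3.61%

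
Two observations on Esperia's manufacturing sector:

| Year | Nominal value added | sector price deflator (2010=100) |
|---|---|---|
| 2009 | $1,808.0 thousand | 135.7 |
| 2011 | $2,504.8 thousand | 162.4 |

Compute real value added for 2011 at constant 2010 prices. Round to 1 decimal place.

$1,542.4 thousand

Real value added = Nominal / (sector price deflator/100) = 2504.8 / 1.624 = 1542.36.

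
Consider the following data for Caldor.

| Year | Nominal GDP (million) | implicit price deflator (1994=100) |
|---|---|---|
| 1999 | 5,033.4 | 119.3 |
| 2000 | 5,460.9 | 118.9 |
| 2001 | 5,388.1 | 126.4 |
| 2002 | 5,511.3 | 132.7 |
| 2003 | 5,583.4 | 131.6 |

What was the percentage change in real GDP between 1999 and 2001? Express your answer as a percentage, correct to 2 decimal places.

1.03%

Real GDP 1999 = 5033.4/1.193 = 4219.11.
Real GDP 2001 = 5388.1/1.264 = 4262.74.
Change = 4262.74/4219.11 − 1 = 0.0103.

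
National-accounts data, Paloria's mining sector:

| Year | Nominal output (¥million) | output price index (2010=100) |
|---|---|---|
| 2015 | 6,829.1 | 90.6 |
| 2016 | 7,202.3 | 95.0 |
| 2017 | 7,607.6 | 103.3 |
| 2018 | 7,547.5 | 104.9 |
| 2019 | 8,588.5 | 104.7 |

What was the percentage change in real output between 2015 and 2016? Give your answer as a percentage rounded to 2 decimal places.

Real output 2015 = 6829.1/0.906 = 7537.64.
Real output 2016 = 7202.3/0.950 = 7581.37.
Change = 7581.37/7537.64 − 1 = 0.0058.

0.58%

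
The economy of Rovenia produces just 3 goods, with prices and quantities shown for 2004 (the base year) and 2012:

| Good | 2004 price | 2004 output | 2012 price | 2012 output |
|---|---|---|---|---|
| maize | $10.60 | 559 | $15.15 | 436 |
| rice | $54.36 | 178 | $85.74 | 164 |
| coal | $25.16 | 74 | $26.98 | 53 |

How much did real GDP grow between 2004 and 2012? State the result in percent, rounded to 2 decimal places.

-14.85%

Real GDP 2004 = Nominal GDP 2004 = 10.60·559 + 54.36·178 + 25.16·74 = 17463.32.
Real GDP 2012 (at 2004 prices) = 10.60·436 + 54.36·164 + 25.16·53 = 14870.12.
Real growth = 14870.12/17463.32 − 1 = -0.1485.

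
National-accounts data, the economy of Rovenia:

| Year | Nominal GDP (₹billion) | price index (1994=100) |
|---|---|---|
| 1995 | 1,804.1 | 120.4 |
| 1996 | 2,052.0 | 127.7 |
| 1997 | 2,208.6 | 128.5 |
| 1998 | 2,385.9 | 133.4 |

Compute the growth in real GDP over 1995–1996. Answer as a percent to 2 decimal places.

Real GDP 1995 = 1804.1/1.204 = 1498.42.
Real GDP 1996 = 2052.0/1.277 = 1606.89.
Change = 1606.89/1498.42 − 1 = 0.0724.

7.24%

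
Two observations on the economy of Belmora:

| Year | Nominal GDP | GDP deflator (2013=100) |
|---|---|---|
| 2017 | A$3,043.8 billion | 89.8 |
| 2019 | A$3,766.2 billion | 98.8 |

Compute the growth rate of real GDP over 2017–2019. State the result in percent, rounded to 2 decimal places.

Deflate each year: 2017 → 3043.8/0.898 = 3389.53; 2019 → 3766.2/0.988 = 3811.94.
So real GDP changed by 3811.94/3389.53 − 1 = 0.1246, i.e. 12.46%.

12.46%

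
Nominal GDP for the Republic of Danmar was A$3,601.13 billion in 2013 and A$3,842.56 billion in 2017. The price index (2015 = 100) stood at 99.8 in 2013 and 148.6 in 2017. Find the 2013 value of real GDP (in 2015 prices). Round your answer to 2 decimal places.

A$3,608.35 billion

Real GDP = Nominal / (price index/100) = 3601.13 / 0.998 = 3608.35.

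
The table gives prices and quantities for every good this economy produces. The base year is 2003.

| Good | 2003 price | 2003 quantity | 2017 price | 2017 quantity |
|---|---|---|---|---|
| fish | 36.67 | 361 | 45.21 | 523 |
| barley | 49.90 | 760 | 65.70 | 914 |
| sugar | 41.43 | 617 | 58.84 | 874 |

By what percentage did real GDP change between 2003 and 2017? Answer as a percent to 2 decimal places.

Real GDP 2003 = Nominal GDP 2003 = 36.67·361 + 49.90·760 + 41.43·617 = 76724.18.
Real GDP 2017 (at 2003 prices) = 36.67·523 + 49.90·914 + 41.43·874 = 100996.83.
Real growth = 100996.83/76724.18 − 1 = 0.3164.

31.64%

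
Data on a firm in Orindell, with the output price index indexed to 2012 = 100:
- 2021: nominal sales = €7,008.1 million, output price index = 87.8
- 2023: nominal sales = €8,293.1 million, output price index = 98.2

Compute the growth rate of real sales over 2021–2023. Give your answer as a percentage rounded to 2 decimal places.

Deflate each year: 2021 → 7008.1/0.878 = 7981.89; 2023 → 8293.1/0.982 = 8445.11.
So real sales changed by 8445.11/7981.89 − 1 = 0.0580, i.e. 5.80%.

5.80%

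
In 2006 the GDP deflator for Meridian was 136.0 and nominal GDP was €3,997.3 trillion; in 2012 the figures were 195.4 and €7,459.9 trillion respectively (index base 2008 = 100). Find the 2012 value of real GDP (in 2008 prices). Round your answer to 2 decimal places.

€3,817.76 trillion

Real GDP = Nominal / (GDP deflator/100) = 7459.9 / 1.954 = 3817.76.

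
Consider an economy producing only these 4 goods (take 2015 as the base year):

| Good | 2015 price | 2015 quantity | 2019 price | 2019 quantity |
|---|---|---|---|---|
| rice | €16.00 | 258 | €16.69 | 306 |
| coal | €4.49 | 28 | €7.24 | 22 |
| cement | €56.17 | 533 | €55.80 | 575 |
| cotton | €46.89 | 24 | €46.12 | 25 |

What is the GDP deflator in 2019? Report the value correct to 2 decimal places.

100.10

Nominal GDP 2019 = 16.69·306 + 7.24·22 + 55.80·575 + 46.12·25 = 38504.42.
Real GDP 2019 (at 2015 prices) = 16.00·306 + 4.49·22 + 56.17·575 + 46.89·25 = 38464.78.
Deflator = Nominal/Real × 100 = 38504.42/38464.78 × 100 = 100.103.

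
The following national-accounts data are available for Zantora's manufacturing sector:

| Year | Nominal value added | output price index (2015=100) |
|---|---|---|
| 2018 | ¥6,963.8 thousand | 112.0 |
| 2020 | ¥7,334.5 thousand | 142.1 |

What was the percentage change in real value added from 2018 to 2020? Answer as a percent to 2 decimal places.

-16.99%

Deflate each year: 2018 → 6963.8/1.120 = 6217.68; 2020 → 7334.5/1.421 = 5161.51.
So real value added changed by 5161.51/6217.68 − 1 = -0.1699, i.e. -16.99%.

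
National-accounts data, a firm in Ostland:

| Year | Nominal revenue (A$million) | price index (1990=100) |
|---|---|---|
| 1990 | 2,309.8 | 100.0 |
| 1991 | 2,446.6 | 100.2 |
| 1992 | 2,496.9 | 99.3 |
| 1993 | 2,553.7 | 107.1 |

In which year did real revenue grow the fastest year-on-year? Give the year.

1991

1991: real = 2446.6/1.002 = 2441.72; growth vs 1990 (2309.80) = 5.71%.
1992: real = 2496.9/0.993 = 2514.50; growth vs 1991 (2441.72) = 2.98%.
1993: real = 2553.7/1.071 = 2384.41; growth vs 1992 (2514.50) = -5.17%.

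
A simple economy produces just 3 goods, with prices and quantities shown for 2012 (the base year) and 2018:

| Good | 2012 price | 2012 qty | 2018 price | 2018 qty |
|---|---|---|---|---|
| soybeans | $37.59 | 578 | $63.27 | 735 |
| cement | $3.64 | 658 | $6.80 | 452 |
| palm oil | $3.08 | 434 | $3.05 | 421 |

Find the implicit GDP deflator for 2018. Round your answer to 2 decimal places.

Nominal GDP 2018 = 63.27·735 + 6.80·452 + 3.05·421 = 50861.10.
Real GDP 2018 (at 2012 prices) = 37.59·735 + 3.64·452 + 3.08·421 = 30570.61.
Deflator = Nominal/Real × 100 = 50861.10/30570.61 × 100 = 166.373.

166.37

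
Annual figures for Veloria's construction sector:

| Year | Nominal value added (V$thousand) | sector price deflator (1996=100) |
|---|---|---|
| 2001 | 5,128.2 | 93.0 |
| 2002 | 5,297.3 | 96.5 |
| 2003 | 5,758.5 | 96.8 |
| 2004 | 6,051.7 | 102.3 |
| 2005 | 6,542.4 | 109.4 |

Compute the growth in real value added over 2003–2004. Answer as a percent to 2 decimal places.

-0.56%

Real value added 2003 = 5758.5/0.968 = 5948.86.
Real value added 2004 = 6051.7/1.023 = 5915.64.
Change = 5915.64/5948.86 − 1 = -0.0056.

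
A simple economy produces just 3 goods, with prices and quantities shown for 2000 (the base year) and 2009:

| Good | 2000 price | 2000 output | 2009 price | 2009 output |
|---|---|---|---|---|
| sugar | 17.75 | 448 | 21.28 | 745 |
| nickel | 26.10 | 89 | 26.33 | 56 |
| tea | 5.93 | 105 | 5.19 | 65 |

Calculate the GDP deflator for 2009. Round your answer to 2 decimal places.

Nominal GDP 2009 = 21.28·745 + 26.33·56 + 5.19·65 = 17665.43.
Real GDP 2009 (at 2000 prices) = 17.75·745 + 26.10·56 + 5.93·65 = 15070.80.
Deflator = Nominal/Real × 100 = 17665.43/15070.80 × 100 = 117.216.

117.22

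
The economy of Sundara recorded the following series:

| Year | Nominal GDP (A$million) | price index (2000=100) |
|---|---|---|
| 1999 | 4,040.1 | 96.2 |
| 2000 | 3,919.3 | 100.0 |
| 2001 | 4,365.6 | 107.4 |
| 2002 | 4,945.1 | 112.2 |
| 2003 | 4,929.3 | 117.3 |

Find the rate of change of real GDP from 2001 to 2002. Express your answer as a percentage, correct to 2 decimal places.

8.43%

Real GDP 2001 = 4365.6/1.074 = 4064.80.
Real GDP 2002 = 4945.1/1.122 = 4407.40.
Change = 4407.40/4064.80 − 1 = 0.0843.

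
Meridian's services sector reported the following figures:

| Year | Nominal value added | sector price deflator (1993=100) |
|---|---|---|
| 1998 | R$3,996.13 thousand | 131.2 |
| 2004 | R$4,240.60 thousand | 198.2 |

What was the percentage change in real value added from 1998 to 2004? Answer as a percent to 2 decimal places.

-29.75%

Real value added 1998 = 3996.13 / 1.312 = 3045.83.
Real value added 2004 = 4240.60 / 1.982 = 2139.56.
Real growth = 2139.56 / 3045.83 − 1 = -0.2975.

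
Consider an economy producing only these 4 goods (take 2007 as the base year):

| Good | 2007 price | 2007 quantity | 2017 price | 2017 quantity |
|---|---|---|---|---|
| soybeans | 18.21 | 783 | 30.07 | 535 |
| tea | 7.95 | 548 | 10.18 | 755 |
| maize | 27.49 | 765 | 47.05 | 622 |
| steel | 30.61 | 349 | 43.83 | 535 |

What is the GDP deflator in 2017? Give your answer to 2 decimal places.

Nominal GDP 2017 = 30.07·535 + 10.18·755 + 47.05·622 + 43.83·535 = 76487.50.
Real GDP 2017 (at 2007 prices) = 18.21·535 + 7.95·755 + 27.49·622 + 30.61·535 = 49219.73.
Deflator = Nominal/Real × 100 = 76487.50/49219.73 × 100 = 155.400.

155.40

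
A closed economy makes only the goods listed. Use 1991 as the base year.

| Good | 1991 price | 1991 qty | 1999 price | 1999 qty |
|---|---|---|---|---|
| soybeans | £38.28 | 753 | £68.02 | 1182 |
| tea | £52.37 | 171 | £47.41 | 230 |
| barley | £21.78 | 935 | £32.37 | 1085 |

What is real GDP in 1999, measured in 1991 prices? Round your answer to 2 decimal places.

£80923.36

Real GDP 1999 = Σ (p_1991 × q_1999) = 38.28·1182 + 52.37·230 + 21.78·1085 = 80923.36.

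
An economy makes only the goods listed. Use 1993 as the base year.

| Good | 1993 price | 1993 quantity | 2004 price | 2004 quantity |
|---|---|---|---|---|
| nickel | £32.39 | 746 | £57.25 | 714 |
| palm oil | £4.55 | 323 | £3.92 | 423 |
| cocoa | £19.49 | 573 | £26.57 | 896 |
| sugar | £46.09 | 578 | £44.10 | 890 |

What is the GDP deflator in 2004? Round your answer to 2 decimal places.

126.40

Nominal GDP 2004 = 57.25·714 + 3.92·423 + 26.57·896 + 44.10·890 = 105590.38.
Real GDP 2004 (at 1993 prices) = 32.39·714 + 4.55·423 + 19.49·896 + 46.09·890 = 83534.25.
Deflator = Nominal/Real × 100 = 105590.38/83534.25 × 100 = 126.404.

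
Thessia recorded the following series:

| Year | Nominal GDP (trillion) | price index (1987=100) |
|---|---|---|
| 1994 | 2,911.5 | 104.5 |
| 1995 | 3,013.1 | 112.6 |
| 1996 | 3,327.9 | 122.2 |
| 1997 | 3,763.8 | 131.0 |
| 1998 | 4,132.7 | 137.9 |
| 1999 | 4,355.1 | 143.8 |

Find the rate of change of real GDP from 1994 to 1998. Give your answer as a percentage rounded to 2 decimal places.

7.56%

Real GDP 1994 = 2911.5/1.045 = 2786.12.
Real GDP 1998 = 4132.7/1.379 = 2996.88.
Change = 2996.88/2786.12 − 1 = 0.0756.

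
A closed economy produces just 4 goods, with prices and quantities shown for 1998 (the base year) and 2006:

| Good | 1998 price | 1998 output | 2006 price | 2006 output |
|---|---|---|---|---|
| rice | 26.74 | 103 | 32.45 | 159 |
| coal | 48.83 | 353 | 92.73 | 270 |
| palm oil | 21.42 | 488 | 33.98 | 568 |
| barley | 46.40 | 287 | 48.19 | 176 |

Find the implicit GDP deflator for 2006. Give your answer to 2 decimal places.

153.51

Nominal GDP 2006 = 32.45·159 + 92.73·270 + 33.98·568 + 48.19·176 = 57978.73.
Real GDP 2006 (at 1998 prices) = 26.74·159 + 48.83·270 + 21.42·568 + 46.40·176 = 37768.72.
Deflator = Nominal/Real × 100 = 57978.73/37768.72 × 100 = 153.510.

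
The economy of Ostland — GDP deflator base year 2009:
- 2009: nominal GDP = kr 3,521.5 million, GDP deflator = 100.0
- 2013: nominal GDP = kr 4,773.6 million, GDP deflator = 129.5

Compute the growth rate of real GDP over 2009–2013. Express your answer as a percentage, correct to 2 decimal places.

Deflate each year: 2009 → 3521.5/1.000 = 3521.50; 2013 → 4773.6/1.295 = 3686.18.
So real GDP changed by 3686.18/3521.50 − 1 = 0.0468, i.e. 4.68%.

4.68%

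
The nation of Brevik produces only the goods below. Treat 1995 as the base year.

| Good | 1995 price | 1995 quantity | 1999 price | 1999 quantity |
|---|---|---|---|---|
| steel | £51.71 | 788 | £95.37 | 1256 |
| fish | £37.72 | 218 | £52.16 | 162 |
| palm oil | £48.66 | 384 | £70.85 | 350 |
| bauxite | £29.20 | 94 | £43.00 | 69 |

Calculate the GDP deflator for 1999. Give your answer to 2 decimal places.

173.13

Nominal GDP 1999 = 95.37·1256 + 52.16·162 + 70.85·350 + 43.00·69 = 155999.14.
Real GDP 1999 (at 1995 prices) = 51.71·1256 + 37.72·162 + 48.66·350 + 29.20·69 = 90104.20.
Deflator = Nominal/Real × 100 = 155999.14/90104.20 × 100 = 173.132.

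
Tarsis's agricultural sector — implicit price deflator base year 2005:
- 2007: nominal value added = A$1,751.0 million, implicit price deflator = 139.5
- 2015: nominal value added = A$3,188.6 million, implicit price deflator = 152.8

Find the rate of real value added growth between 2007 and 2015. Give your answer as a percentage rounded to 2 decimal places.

Real value added 2007 = 1751.0 / 1.395 = 1255.20.
Real value added 2015 = 3188.6 / 1.528 = 2086.78.
Real growth = 2086.78 / 1255.20 − 1 = 0.6625.

66.25%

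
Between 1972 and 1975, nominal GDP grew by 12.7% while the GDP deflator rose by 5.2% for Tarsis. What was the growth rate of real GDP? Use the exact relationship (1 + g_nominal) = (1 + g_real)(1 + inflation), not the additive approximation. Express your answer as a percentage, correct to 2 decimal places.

(1 + g_nom) = (1 + g_real)(1 + π), so g_real = 1.1270 / 1.0520 − 1 = 0.07129.

7.13%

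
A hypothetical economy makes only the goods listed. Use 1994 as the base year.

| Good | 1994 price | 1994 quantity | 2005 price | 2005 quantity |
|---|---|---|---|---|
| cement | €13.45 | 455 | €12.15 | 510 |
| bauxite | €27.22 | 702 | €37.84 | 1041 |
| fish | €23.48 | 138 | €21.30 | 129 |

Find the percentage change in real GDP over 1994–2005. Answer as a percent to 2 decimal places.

34.27%

Real GDP 1994 = Nominal GDP 1994 = 13.45·455 + 27.22·702 + 23.48·138 = 28468.43.
Real GDP 2005 (at 1994 prices) = 13.45·510 + 27.22·1041 + 23.48·129 = 38224.44.
Real growth = 38224.44/28468.43 − 1 = 0.3427.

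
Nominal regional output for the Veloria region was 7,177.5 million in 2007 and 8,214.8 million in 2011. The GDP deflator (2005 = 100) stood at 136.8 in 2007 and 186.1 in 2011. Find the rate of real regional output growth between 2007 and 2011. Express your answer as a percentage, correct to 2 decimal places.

-15.87%

Real regional output 2007 = 7177.5 / 1.368 = 5246.71.
Real regional output 2011 = 8214.8 / 1.861 = 4414.19.
Real growth = 4414.19 / 5246.71 − 1 = -0.1587.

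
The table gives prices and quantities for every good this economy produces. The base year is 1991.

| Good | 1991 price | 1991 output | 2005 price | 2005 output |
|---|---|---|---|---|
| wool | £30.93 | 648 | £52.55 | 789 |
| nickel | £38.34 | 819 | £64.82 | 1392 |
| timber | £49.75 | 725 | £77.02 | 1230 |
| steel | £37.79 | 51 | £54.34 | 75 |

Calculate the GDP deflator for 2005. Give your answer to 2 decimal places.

162.55

Nominal GDP 2005 = 52.55·789 + 64.82·1392 + 77.02·1230 + 54.34·75 = 230501.49.
Real GDP 2005 (at 1991 prices) = 30.93·789 + 38.34·1392 + 49.75·1230 + 37.79·75 = 141799.80.
Deflator = Nominal/Real × 100 = 230501.49/141799.80 × 100 = 162.554.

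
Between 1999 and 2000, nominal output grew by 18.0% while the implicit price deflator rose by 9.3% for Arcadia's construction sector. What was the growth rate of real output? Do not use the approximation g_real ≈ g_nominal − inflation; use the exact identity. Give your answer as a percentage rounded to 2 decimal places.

7.96%

(1 + g_nom) = (1 + g_real)(1 + π), so g_real = 1.1800 / 1.0930 − 1 = 0.07960.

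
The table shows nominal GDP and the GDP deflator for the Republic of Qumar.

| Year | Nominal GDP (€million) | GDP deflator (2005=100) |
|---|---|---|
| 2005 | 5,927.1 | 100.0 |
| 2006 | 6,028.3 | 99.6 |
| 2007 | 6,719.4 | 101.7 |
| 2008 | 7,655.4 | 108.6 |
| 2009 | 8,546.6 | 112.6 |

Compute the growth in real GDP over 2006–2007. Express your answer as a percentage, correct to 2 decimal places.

Real GDP 2006 = 6028.3/0.996 = 6052.51.
Real GDP 2007 = 6719.4/1.017 = 6607.08.
Change = 6607.08/6052.51 − 1 = 0.0916.

9.16%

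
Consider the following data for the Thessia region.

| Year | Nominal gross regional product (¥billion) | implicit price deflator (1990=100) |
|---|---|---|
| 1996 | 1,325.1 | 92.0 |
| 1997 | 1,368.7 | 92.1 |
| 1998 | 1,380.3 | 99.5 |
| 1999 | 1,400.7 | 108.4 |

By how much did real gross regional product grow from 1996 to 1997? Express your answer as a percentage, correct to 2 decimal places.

Real gross regional product 1996 = 1325.1/0.920 = 1440.33.
Real gross regional product 1997 = 1368.7/0.921 = 1486.10.
Change = 1486.10/1440.33 − 1 = 0.0318.

3.18%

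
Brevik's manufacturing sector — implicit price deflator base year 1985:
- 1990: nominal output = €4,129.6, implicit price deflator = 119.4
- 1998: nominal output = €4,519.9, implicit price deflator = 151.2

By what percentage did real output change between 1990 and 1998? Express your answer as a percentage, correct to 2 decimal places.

-13.57%

Real output 1990 = 4129.6 / 1.194 = 3458.63.
Real output 1998 = 4519.9 / 1.512 = 2989.35.
Real growth = 2989.35 / 3458.63 − 1 = -0.1357.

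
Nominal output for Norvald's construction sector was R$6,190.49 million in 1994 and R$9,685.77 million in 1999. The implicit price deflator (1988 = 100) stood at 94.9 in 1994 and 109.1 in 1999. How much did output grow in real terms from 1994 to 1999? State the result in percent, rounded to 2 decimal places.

36.10%

Real output 1994 = 6190.49 / 0.949 = 6523.17.
Real output 1999 = 9685.77 / 1.091 = 8877.88.
Real growth = 8877.88 / 6523.17 − 1 = 0.3610.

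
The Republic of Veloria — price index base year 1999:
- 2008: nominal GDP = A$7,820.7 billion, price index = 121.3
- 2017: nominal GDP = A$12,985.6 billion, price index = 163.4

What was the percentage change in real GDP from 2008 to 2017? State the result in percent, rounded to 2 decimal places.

Deflate each year: 2008 → 7820.7/1.213 = 6447.40; 2017 → 12985.6/1.634 = 7947.12.
So real GDP changed by 7947.12/6447.40 − 1 = 0.2326, i.e. 23.26%.

23.26%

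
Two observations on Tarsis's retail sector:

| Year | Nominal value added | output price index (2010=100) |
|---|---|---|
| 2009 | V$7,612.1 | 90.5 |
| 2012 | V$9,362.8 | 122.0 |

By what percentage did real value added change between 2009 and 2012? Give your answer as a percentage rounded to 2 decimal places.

Deflate each year: 2009 → 7612.1/0.905 = 8411.16; 2012 → 9362.8/1.220 = 7674.43.
So real value added changed by 7674.43/8411.16 − 1 = -0.0876, i.e. -8.76%.

-8.76%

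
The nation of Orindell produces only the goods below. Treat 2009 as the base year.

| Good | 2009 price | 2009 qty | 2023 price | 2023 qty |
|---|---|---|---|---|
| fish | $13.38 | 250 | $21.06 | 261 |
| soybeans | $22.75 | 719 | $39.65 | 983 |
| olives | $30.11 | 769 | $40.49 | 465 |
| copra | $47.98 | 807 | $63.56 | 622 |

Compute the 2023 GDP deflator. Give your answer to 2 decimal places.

Nominal GDP 2023 = 21.06·261 + 39.65·983 + 40.49·465 + 63.56·622 = 102834.78.
Real GDP 2023 (at 2009 prices) = 13.38·261 + 22.75·983 + 30.11·465 + 47.98·622 = 69700.14.
Deflator = Nominal/Real × 100 = 102834.78/69700.14 × 100 = 147.539.

147.54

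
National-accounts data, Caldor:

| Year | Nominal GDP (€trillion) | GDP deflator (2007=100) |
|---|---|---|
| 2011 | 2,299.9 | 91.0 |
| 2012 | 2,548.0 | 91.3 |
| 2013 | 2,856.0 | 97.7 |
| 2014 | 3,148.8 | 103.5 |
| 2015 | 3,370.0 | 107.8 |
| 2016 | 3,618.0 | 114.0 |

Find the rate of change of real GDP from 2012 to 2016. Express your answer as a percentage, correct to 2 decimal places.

13.72%

Real GDP 2012 = 2548.0/0.913 = 2790.80.
Real GDP 2016 = 3618.0/1.140 = 3173.68.
Change = 3173.68/2790.80 − 1 = 0.1372.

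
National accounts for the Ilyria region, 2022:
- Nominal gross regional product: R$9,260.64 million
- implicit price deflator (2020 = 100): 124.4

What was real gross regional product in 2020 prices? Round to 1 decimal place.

R$7,444.2 million

Real gross regional product = Nominal / (implicit price deflator/100) = 9260.64 / 1.244 = 7444.24.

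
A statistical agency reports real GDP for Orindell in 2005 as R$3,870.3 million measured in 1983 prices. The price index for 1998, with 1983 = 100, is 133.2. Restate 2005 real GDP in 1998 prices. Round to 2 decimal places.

Real GDP in 1998 prices = Real GDP in 1983 prices × (P_1998/P_1983) = 3870.3 × 1.332 = 5155.24.

R$5,155.24 million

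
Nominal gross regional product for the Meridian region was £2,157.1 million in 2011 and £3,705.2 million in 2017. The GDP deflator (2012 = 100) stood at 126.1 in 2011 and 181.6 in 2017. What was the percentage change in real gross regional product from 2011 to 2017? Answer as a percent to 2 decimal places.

19.27%

Real gross regional product 2011 = 2157.1 / 1.261 = 1710.63.
Real gross regional product 2017 = 3705.2 / 1.816 = 2040.31.
Real growth = 2040.31 / 1710.63 − 1 = 0.1927.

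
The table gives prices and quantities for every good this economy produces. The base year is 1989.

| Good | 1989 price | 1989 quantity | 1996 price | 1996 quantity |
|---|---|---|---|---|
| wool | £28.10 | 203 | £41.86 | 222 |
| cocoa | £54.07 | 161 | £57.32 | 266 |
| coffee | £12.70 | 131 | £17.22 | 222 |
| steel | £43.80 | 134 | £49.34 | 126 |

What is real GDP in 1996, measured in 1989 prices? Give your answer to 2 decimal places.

Real GDP 1996 = Σ (p_1989 × q_1996) = 28.10·222 + 54.07·266 + 12.70·222 + 43.80·126 = 28959.02.

£28959.02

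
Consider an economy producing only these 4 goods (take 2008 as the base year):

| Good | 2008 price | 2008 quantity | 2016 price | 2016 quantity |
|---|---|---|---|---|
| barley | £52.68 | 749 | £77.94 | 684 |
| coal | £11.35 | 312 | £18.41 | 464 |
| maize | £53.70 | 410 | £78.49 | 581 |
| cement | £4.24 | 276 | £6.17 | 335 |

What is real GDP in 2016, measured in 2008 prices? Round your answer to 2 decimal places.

£73919.62

Real GDP 2016 = Σ (p_2008 × q_2016) = 52.68·684 + 11.35·464 + 53.70·581 + 4.24·335 = 73919.62.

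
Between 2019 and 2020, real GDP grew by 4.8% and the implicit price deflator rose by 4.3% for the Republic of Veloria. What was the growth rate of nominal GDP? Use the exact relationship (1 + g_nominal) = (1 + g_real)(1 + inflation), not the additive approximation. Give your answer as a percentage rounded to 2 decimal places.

(1 + g_nom) = (1 + g_real)(1 + π) = 1.0480 × 1.0430 = 1.09306.

9.31%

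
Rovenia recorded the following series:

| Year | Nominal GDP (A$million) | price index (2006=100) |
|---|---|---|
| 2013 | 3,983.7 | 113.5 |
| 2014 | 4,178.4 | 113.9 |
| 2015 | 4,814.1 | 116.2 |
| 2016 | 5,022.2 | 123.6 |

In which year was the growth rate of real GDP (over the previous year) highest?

2015

2014: real = 4178.4/1.139 = 3668.48; growth vs 2013 (3509.87) = 4.52%.
2015: real = 4814.1/1.162 = 4142.94; growth vs 2014 (3668.48) = 12.93%.
2016: real = 5022.2/1.236 = 4063.27; growth vs 2015 (4142.94) = -1.92%.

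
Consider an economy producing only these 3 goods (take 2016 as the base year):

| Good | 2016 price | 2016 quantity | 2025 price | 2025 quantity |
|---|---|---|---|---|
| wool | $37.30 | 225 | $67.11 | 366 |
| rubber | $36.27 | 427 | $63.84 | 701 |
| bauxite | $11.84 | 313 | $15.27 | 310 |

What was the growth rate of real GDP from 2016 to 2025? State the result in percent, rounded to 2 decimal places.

54.96%

Real GDP 2016 = Nominal GDP 2016 = 37.30·225 + 36.27·427 + 11.84·313 = 27585.71.
Real GDP 2025 (at 2016 prices) = 37.30·366 + 36.27·701 + 11.84·310 = 42747.47.
Real growth = 42747.47/27585.71 − 1 = 0.5496.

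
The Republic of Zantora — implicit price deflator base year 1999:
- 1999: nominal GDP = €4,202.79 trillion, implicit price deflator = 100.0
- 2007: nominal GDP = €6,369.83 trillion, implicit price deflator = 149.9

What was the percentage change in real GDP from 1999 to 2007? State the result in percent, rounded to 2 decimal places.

1.11%

Real GDP 1999 = 4202.79 / 1.000 = 4202.79.
Real GDP 2007 = 6369.83 / 1.499 = 4249.39.
Real growth = 4249.39 / 4202.79 − 1 = 0.0111.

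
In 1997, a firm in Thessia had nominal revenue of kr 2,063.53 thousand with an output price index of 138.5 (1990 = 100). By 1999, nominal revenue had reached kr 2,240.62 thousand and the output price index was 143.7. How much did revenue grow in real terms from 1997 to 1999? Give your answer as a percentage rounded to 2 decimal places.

Real revenue 1997 = 2063.53 / 1.385 = 1489.91.
Real revenue 1999 = 2240.62 / 1.437 = 1559.23.
Real growth = 1559.23 / 1489.91 − 1 = 0.0465.

4.65%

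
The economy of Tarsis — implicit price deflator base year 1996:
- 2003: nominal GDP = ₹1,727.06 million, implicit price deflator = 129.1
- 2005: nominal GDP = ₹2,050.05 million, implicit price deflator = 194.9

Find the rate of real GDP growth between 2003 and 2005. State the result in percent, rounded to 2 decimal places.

-21.37%

Deflate each year: 2003 → 1727.06/1.291 = 1337.77; 2005 → 2050.05/1.949 = 1051.85.
So real GDP changed by 1051.85/1337.77 − 1 = -0.2137, i.e. -21.37%.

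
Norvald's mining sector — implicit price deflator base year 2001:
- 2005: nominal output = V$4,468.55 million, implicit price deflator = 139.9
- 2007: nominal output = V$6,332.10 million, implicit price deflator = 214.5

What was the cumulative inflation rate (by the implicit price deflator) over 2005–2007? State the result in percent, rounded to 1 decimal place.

53.3%

Price-level change = 214.5 / 139.9 − 1 = 0.5332.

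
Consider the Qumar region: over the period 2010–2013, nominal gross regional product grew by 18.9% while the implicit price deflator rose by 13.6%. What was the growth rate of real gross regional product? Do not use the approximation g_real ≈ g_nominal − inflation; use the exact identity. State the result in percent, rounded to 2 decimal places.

4.67%

(1 + g_nom) = (1 + g_real)(1 + π), so g_real = 1.1890 / 1.1360 − 1 = 0.04665.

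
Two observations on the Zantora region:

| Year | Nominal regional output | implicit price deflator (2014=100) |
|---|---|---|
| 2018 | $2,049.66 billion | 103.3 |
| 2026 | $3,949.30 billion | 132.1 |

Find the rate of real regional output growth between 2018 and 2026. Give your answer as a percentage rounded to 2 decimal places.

50.67%

Real regional output 2018 = 2049.66 / 1.033 = 1984.18.
Real regional output 2026 = 3949.30 / 1.321 = 2989.63.
Real growth = 2989.63 / 1984.18 − 1 = 0.5067.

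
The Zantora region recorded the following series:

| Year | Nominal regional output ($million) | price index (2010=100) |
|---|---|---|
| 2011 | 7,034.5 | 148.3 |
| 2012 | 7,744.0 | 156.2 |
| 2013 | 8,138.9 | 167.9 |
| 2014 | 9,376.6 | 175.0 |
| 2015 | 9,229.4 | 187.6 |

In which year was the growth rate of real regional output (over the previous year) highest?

2014

2012: real = 7744.0/1.562 = 4957.75; growth vs 2011 (4743.43) = 4.52%.
2013: real = 8138.9/1.679 = 4847.47; growth vs 2012 (4957.75) = -2.22%.
2014: real = 9376.6/1.750 = 5358.06; growth vs 2013 (4847.47) = 10.53%.
2015: real = 9229.4/1.876 = 4919.72; growth vs 2014 (5358.06) = -8.18%.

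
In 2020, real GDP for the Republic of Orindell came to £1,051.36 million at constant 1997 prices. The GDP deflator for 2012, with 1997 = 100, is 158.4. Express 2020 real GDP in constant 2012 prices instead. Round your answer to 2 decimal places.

£1,665.35 million

Real GDP in 2012 prices = Real GDP in 1997 prices × (P_2012/P_1997) = 1051.36 × 1.584 = 1665.35.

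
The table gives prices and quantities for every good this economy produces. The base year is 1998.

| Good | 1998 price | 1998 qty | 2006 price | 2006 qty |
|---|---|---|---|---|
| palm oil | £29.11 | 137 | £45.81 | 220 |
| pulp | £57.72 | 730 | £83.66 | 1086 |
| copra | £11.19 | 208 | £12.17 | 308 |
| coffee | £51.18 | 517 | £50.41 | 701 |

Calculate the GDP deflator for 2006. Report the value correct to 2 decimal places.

Nominal GDP 2006 = 45.81·220 + 83.66·1086 + 12.17·308 + 50.41·701 = 140018.73.
Real GDP 2006 (at 1998 prices) = 29.11·220 + 57.72·1086 + 11.19·308 + 51.18·701 = 108411.82.
Deflator = Nominal/Real × 100 = 140018.73/108411.82 × 100 = 129.154.

129.15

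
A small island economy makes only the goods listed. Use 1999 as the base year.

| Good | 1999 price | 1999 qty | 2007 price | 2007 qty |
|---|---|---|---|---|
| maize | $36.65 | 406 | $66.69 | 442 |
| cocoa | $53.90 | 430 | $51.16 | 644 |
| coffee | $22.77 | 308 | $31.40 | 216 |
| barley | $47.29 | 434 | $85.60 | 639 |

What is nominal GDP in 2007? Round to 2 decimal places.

Nominal GDP 2007 = Σ (p_2007 × q_2007) = 66.69·442 + 51.16·644 + 31.40·216 + 85.60·639 = 123904.82.

$123904.82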